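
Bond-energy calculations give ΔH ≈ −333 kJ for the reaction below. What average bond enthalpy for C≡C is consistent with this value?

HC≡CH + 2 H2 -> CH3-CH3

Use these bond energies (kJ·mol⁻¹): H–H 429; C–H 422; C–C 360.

Let D be the C≡C bond energy.
Σ(broken) = 1×D + 2×422 + 2×429 = 1702 + D
Σ(formed) = 1×360 + 6×422 = 2892
ΔH = Σ(broken) − Σ(formed) = (1702 + D) − (2892) = −1190 + D
Setting this equal to −333 kJ gives D = 857 kJ/mol.

D(C≡C) ≈ 857 kJ/mol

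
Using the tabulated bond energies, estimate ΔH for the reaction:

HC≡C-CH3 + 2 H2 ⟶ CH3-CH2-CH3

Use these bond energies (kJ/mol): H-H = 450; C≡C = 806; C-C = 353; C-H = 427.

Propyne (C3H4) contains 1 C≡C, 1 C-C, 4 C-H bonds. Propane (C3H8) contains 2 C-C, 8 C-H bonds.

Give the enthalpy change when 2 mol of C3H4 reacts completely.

Bonds broken (reactants):
  C≡C: 1 × 806 = 806
  C-C: 1 × 353 = 353
  C-H: 4 × 427 = 1708
  H-H: 2 × 450 = 900
  Σ(broken) = 3767 kJ
Bonds formed (products):
  C-C: 2 × 353 = 706
  C-H: 8 × 427 = 3416
  Σ(formed) = 4122 kJ
ΔH = Σ(broken) − Σ(formed) = 3767 − 4122 = −355 kJ
For 2× the reaction as written: 2 × (−355) = −710 kJ

ΔH = −710 kJ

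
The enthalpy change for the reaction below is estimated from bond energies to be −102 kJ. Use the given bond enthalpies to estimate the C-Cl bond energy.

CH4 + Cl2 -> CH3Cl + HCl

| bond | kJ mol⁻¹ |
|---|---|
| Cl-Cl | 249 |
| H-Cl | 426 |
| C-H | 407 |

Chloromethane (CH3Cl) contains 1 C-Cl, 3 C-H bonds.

Let D be the C-Cl bond energy.
Σ(broken) = 4×407 + 1×249 = 1877
Σ(formed) = 1×D + 3×407 + 1×426 = 1647 + D
ΔH = Σ(broken) − Σ(formed) = (1877) − (1647 + D) = +230 − D
Setting this equal to −102 kJ gives D = 332 kJ/mol.

D(C-Cl) ≈ 332 kJ/mol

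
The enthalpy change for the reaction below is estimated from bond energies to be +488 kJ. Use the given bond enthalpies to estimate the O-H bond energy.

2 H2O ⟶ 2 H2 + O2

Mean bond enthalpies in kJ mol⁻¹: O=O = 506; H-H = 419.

D(O-H) ≈ 458 kJ/mol

Let D be the O-H bond energy.
Σ(broken) = 4×D = 4D
Σ(formed) = 2×419 + 1×506 = 1344
ΔH = Σ(broken) − Σ(formed) = (4D) − (1344) = −1344 + 4D
Setting this equal to +488 kJ gives 4D = 1832, so D = 458 kJ/mol.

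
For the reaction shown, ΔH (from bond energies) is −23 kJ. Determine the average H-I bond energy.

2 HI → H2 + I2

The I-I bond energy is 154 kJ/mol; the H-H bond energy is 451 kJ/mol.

Let D be the H-I bond energy.
Σ(broken) = 2×D = 2D
Σ(formed) = 1×451 + 1×154 = 605
ΔH = Σ(broken) − Σ(formed) = (2D) − (605) = −605 + 2D
Setting this equal to −23 kJ gives 2D = 582, so D = 291 kJ/mol.

D(H-I) ≈ 291 kJ/mol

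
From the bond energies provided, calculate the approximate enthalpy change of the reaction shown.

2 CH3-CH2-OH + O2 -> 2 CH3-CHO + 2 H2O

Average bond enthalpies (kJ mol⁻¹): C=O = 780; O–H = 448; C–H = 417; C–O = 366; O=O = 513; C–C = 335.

ΔH ≈ −377 kJ

Bonds broken (reactants):
  C–C: 2 × 335 = 670
  C–H: 10 × 417 = 4170
  C–O: 2 × 366 = 732
  O–H: 2 × 448 = 896
  O=O: 1 × 513 = 513
  Σ(broken) = 6981 kJ
Bonds formed (products):
  C–C: 2 × 335 = 670
  C–H: 8 × 417 = 3336
  C=O: 2 × 780 = 1560
  O–H: 4 × 448 = 1792
  Σ(formed) = 7358 kJ
ΔH = Σ(broken) − Σ(formed) = 6981 − 7358 = −377 kJ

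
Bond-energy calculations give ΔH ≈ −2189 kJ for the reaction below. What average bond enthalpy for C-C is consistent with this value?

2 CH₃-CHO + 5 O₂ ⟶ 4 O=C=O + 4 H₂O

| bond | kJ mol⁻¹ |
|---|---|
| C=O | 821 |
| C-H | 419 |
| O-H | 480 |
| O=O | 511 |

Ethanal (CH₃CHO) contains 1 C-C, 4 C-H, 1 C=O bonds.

D(C-C) ≈ 335 kJ/mol

Let D be the C-C bond energy.
Σ(broken) = 2×D + 8×419 + 2×821 + 5×511 = 7549 + 2D
Σ(formed) = 8×821 + 8×480 = 10408
ΔH = Σ(broken) − Σ(formed) = (7549 + 2D) − (10408) = −2859 + 2D
Setting this equal to −2189 kJ gives 2D = 670, so D = 335 kJ/mol.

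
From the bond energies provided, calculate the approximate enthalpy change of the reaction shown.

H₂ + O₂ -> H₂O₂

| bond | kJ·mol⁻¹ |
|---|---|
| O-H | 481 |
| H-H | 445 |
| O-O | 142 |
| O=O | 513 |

Bonds broken (reactants):
  H-H: 1 × 445 = 445
  O=O: 1 × 513 = 513
  Σ(broken) = 958 kJ
Bonds formed (products):
  O-H: 2 × 481 = 962
  O-O: 1 × 142 = 142
  Σ(formed) = 1104 kJ
ΔH = Σ(broken) − Σ(formed) = 958 − 1104 = −146 kJ

ΔH ≈ −146 kJ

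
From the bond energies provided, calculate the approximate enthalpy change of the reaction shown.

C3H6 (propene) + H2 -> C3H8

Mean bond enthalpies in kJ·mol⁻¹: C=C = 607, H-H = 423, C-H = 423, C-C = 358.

Bonds broken (reactants):
  C-C: 1 × 358 = 358
  C-H: 6 × 423 = 2538
  C=C: 1 × 607 = 607
  H-H: 1 × 423 = 423
  Σ(broken) = 3926 kJ
Bonds formed (products):
  C-C: 2 × 358 = 716
  C-H: 8 × 423 = 3384
  Σ(formed) = 4100 kJ
ΔH = Σ(broken) − Σ(formed) = 3926 − 4100 = −174 kJ

ΔH ≈ −174 kJ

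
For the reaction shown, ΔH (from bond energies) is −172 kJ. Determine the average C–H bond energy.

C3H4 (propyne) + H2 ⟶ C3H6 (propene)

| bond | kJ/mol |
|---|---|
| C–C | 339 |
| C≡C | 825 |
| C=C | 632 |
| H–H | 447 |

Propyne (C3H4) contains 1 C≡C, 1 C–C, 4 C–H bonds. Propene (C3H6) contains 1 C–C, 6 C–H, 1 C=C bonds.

D(C–H) ≈ 406 kJ/mol

Let D be the C–H bond energy.
Σ(broken) = 1×825 + 1×339 + 4×D + 1×447 = 1611 + 4D
Σ(formed) = 1×339 + 6×D + 1×632 = 971 + 6D
ΔH = Σ(broken) − Σ(formed) = (1611 + 4D) − (971 + 6D) = +640 − 2D
Setting this equal to −172 kJ gives 2D = 812, so D = 406 kJ/mol.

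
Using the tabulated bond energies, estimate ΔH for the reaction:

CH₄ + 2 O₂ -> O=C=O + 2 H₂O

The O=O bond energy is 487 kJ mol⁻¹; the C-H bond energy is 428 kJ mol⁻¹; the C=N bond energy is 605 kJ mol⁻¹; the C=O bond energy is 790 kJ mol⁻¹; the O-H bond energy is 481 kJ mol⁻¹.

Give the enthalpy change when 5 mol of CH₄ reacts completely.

Bonds broken (reactants):
  C-H: 4 × 428 = 1712
  O=O: 2 × 487 = 974
  Σ(broken) = 2686 kJ
Bonds formed (products):
  C=O: 2 × 790 = 1580
  O-H: 4 × 481 = 1924
  Σ(formed) = 3504 kJ
ΔH = Σ(broken) − Σ(formed) = 2686 − 3504 = −818 kJ
For 5× the reaction as written: 5 × (−818) = −4090 kJ

ΔH = −4090 kJ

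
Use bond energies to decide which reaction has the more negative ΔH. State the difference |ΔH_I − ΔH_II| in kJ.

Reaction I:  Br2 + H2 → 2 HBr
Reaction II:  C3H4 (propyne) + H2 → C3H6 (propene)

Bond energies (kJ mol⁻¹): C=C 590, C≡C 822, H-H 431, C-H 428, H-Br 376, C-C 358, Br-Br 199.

Reaction II, by 71 kJ

Reaction I:
  Bonds broken (reactants):
    Br-Br: 1 × 199 = 199
    H-H: 1 × 431 = 431
    Σ(broken) = 630 kJ
  Bonds formed (products):
    H-Br: 2 × 376 = 752
    Σ(formed) = 752 kJ
  ΔH_I = 630 − 752 = −122 kJ
Reaction II:
  Bonds broken (reactants):
    C≡C: 1 × 822 = 822
    C-C: 1 × 358 = 358
    C-H: 4 × 428 = 1712
    H-H: 1 × 431 = 431
    Σ(broken) = 3323 kJ
  Bonds formed (products):
    C-C: 1 × 358 = 358
    C-H: 6 × 428 = 2568
    C=C: 1 × 590 = 590
    Σ(formed) = 3516 kJ
  ΔH_II = 3323 − 3516 = −193 kJ
ΔH_I − ΔH_II = +71 kJ, so reaction II has the more negative ΔH; |ΔH_I − ΔH_II| = 71 kJ.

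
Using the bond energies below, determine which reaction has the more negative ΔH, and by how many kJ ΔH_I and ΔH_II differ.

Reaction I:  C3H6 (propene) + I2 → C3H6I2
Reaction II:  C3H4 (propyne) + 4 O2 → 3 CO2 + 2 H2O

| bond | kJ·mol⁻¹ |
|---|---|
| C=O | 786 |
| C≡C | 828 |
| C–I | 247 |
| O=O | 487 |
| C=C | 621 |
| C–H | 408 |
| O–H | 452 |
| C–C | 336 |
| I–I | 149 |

Reaction I:
  Bonds broken (reactants):
    C–C: 1 × 336 = 336
    C–H: 6 × 408 = 2448
    C=C: 1 × 621 = 621
    I–I: 1 × 149 = 149
    Σ(broken) = 3554 kJ
  Bonds formed (products):
    C–C: 2 × 336 = 672
    C–H: 6 × 408 = 2448
    C–I: 2 × 247 = 494
    Σ(formed) = 3614 kJ
  ΔH_I = 3554 − 3614 = −60 kJ
Reaction II:
  Bonds broken (reactants):
    C≡C: 1 × 828 = 828
    C–C: 1 × 336 = 336
    C–H: 4 × 408 = 1632
    O=O: 4 × 487 = 1948
    Σ(broken) = 4744 kJ
  Bonds formed (products):
    C=O: 6 × 786 = 4716
    O–H: 4 × 452 = 1808
    Σ(formed) = 6524 kJ
  ΔH_II = 4744 − 6524 = −1780 kJ
ΔH_I − ΔH_II = +1720 kJ, so reaction II has the more negative ΔH; |ΔH_I − ΔH_II| = 1720 kJ.

Reaction II, by 1720 kJ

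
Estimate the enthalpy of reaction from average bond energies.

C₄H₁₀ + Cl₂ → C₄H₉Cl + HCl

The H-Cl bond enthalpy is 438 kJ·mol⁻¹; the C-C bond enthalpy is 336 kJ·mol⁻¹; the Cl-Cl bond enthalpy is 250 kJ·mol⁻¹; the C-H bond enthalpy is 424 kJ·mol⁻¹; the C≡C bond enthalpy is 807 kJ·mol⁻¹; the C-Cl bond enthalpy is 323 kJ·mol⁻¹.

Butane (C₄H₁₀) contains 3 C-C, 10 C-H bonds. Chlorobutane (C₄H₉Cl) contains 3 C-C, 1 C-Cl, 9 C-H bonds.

ΔH ≈ −87 kJ

Bonds broken (reactants):
  C-C: 3 × 336 = 1008
  C-H: 10 × 424 = 4240
  Cl-Cl: 1 × 250 = 250
  Σ(broken) = 5498 kJ
Bonds formed (products):
  C-C: 3 × 336 = 1008
  C-Cl: 1 × 323 = 323
  C-H: 9 × 424 = 3816
  H-Cl: 1 × 438 = 438
  Σ(formed) = 5585 kJ
ΔH = Σ(broken) − Σ(formed) = 5498 − 5585 = −87 kJ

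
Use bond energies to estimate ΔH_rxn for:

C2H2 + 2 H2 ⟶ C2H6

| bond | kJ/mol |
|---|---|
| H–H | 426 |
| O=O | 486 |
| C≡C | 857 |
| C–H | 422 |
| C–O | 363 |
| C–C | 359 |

ΔH ≈ −338 kJ

Bonds broken (reactants):
  C≡C: 1 × 857 = 857
  C–H: 2 × 422 = 844
  H–H: 2 × 426 = 852
  Σ(broken) = 2553 kJ
Bonds formed (products):
  C–C: 1 × 359 = 359
  C–H: 6 × 422 = 2532
  Σ(formed) = 2891 kJ
ΔH = Σ(broken) − Σ(formed) = 2553 − 2891 = −338 kJ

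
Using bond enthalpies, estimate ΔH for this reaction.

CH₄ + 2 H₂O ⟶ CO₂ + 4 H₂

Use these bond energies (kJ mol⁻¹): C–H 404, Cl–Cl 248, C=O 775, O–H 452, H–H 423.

Bonds broken (reactants):
  C–H: 4 × 404 = 1616
  O–H: 4 × 452 = 1808
  Σ(broken) = 3424 kJ
Bonds formed (products):
  C=O: 2 × 775 = 1550
  H–H: 4 × 423 = 1692
  Σ(formed) = 3242 kJ
ΔH = Σ(broken) − Σ(formed) = 3424 − 3242 = +182 kJ

ΔH ≈ +182 kJ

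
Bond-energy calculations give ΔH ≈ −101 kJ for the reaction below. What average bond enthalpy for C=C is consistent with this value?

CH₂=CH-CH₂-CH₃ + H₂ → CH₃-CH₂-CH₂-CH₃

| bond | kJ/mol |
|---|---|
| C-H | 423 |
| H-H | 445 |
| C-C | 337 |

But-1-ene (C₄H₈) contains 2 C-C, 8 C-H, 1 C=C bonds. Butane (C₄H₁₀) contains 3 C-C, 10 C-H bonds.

Let D be the C=C bond energy.
Σ(broken) = 2×337 + 8×423 + 1×D + 1×445 = 4503 + D
Σ(formed) = 3×337 + 10×423 = 5241
ΔH = Σ(broken) − Σ(formed) = (4503 + D) − (5241) = −738 + D
Setting this equal to −101 kJ gives D = 637 kJ/mol.

D(C=C) ≈ 637 kJ/mol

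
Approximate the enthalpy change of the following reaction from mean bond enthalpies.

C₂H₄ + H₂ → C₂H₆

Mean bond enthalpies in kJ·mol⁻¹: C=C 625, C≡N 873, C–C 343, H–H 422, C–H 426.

Bonds broken (reactants):
  C–H: 4 × 426 = 1704
  C=C: 1 × 625 = 625
  H–H: 1 × 422 = 422
  Σ(broken) = 2751 kJ
Bonds formed (products):
  C–C: 1 × 343 = 343
  C–H: 6 × 426 = 2556
  Σ(formed) = 2899 kJ
ΔH = Σ(broken) − Σ(formed) = 2751 − 2899 = −148 kJ

ΔH ≈ −148 kJ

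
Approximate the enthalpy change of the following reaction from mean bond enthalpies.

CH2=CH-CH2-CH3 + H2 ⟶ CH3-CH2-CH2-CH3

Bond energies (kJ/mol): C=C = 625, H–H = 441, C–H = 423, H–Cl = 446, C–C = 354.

Bonds broken (reactants):
  C–C: 2 × 354 = 708
  C–H: 8 × 423 = 3384
  C=C: 1 × 625 = 625
  H–H: 1 × 441 = 441
  Σ(broken) = 5158 kJ
Bonds formed (products):
  C–C: 3 × 354 = 1062
  C–H: 10 × 423 = 4230
  Σ(formed) = 5292 kJ
ΔH = Σ(broken) − Σ(formed) = 5158 − 5292 = −134 kJ

ΔH ≈ −134 kJ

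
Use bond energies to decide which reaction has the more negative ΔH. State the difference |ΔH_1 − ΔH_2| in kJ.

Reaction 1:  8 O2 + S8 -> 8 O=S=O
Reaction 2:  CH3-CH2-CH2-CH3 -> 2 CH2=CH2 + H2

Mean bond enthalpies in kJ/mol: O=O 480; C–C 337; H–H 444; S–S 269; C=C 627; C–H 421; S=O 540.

Reaction 1:
  Bonds broken (reactants):
    O=O: 8 × 480 = 3840
    S–S: 8 × 269 = 2152
    Σ(broken) = 5992 kJ
  Bonds formed (products):
    S=O: 16 × 540 = 8640
    Σ(formed) = 8640 kJ
  ΔH_1 = 5992 − 8640 = −2648 kJ
Reaction 2:
  Bonds broken (reactants):
    C–C: 3 × 337 = 1011
    C–H: 10 × 421 = 4210
    Σ(broken) = 5221 kJ
  Bonds formed (products):
    C–H: 8 × 421 = 3368
    C=C: 2 × 627 = 1254
    H–H: 1 × 444 = 444
    Σ(formed) = 5066 kJ
  ΔH_2 = 5221 − 5066 = +155 kJ
ΔH_1 − ΔH_2 = −2803 kJ, so reaction 1 has the more negative ΔH; |ΔH_1 − ΔH_2| = 2803 kJ.

Reaction 1, by 2803 kJ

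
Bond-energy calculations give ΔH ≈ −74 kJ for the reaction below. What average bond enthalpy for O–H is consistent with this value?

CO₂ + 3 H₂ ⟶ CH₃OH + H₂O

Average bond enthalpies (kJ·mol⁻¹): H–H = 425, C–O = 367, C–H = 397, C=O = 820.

Let D be the O–H bond energy.
Σ(broken) = 2×820 + 3×425 = 2915
Σ(formed) = 3×397 + 1×367 + 3×D = 1558 + 3D
ΔH = Σ(broken) − Σ(formed) = (2915) − (1558 + 3D) = +1357 − 3D
Setting this equal to −74 kJ gives 3D = 1431, so D = 477 kJ/mol.

D(O–H) ≈ 477 kJ/mol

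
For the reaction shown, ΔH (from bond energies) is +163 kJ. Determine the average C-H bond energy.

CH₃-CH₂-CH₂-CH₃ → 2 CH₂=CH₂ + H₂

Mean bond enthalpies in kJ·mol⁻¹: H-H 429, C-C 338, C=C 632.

Let D be the C-H bond energy.
Σ(broken) = 3×338 + 10×D = 1014 + 10D
Σ(formed) = 8×D + 2×632 + 1×429 = 1693 + 8D
ΔH = Σ(broken) − Σ(formed) = (1014 + 10D) − (1693 + 8D) = −679 + 2D
Setting this equal to +163 kJ gives 2D = 842, so D = 421 kJ/mol.

D(C-H) ≈ 421 kJ/mol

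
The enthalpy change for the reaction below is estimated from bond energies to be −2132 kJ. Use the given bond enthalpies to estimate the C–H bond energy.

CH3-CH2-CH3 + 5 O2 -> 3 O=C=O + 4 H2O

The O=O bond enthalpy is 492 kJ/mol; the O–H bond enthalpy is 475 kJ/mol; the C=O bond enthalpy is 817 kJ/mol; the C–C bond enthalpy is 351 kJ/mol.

Let D be the C–H bond energy.
Σ(broken) = 2×351 + 8×D + 5×492 = 3162 + 8D
Σ(formed) = 6×817 + 8×475 = 8702
ΔH = Σ(broken) − Σ(formed) = (3162 + 8D) − (8702) = −5540 + 8D
Setting this equal to −2132 kJ gives 8D = 3408, so D = 426 kJ/mol.

D(C–H) ≈ 426 kJ/mol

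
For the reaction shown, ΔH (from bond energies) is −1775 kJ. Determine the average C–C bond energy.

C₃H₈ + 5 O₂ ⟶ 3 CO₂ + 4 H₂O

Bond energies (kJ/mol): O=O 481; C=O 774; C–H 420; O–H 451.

Let D be the C–C bond energy.
Σ(broken) = 2×D + 8×420 + 5×481 = 5765 + 2D
Σ(formed) = 6×774 + 8×451 = 8252
ΔH = Σ(broken) − Σ(formed) = (5765 + 2D) − (8252) = −2487 + 2D
Setting this equal to −1775 kJ gives 2D = 712, so D = 356 kJ/mol.

D(C–C) ≈ 356 kJ/mol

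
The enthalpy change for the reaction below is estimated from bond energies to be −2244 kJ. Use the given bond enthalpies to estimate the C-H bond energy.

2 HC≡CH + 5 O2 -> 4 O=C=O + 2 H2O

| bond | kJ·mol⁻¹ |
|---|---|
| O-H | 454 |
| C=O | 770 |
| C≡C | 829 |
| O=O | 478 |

Let D be the C-H bond energy.
Σ(broken) = 2×829 + 4×D + 5×478 = 4048 + 4D
Σ(formed) = 8×770 + 4×454 = 7976
ΔH = Σ(broken) − Σ(formed) = (4048 + 4D) − (7976) = −3928 + 4D
Setting this equal to −2244 kJ gives 4D = 1684, so D = 421 kJ/mol.

D(C-H) ≈ 421 kJ/mol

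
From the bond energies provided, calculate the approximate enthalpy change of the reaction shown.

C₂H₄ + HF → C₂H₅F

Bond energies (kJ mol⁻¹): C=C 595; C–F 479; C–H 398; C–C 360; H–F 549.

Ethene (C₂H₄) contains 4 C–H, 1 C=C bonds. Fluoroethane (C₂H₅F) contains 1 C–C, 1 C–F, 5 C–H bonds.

Bonds broken (reactants):
  C–H: 4 × 398 = 1592
  C=C: 1 × 595 = 595
  H–F: 1 × 549 = 549
  Σ(broken) = 2736 kJ
Bonds formed (products):
  C–C: 1 × 360 = 360
  C–F: 1 × 479 = 479
  C–H: 5 × 398 = 1990
  Σ(formed) = 2829 kJ
ΔH = Σ(broken) − Σ(formed) = 2736 − 2829 = −93 kJ

ΔH ≈ −93 kJ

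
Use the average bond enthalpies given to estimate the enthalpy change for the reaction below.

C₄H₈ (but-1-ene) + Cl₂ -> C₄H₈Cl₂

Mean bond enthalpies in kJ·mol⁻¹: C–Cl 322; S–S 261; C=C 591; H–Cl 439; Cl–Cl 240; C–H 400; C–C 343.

ΔH ≈ −156 kJ

Bonds broken (reactants):
  C–C: 2 × 343 = 686
  C–H: 8 × 400 = 3200
  C=C: 1 × 591 = 591
  Cl–Cl: 1 × 240 = 240
  Σ(broken) = 4717 kJ
Bonds formed (products):
  C–C: 3 × 343 = 1029
  C–Cl: 2 × 322 = 644
  C–H: 8 × 400 = 3200
  Σ(formed) = 4873 kJ
ΔH = Σ(broken) − Σ(formed) = 4717 − 4873 = −156 kJ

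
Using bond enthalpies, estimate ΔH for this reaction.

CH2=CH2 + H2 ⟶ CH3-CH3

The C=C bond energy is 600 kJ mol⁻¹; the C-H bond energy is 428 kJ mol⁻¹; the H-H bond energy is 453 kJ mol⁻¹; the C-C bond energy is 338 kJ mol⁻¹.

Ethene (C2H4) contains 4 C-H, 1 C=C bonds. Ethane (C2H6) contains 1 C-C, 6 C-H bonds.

ΔH ≈ −141 kJ

Bonds broken (reactants):
  C-H: 4 × 428 = 1712
  C=C: 1 × 600 = 600
  H-H: 1 × 453 = 453
  Σ(broken) = 2765 kJ
Bonds formed (products):
  C-C: 1 × 338 = 338
  C-H: 6 × 428 = 2568
  Σ(formed) = 2906 kJ
ΔH = Σ(broken) − Σ(formed) = 2765 − 2906 = −141 kJ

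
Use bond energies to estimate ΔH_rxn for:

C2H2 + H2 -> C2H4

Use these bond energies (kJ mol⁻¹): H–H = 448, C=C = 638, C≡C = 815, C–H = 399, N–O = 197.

ΔH ≈ −173 kJ

Bonds broken (reactants):
  C≡C: 1 × 815 = 815
  C–H: 2 × 399 = 798
  H–H: 1 × 448 = 448
  Σ(broken) = 2061 kJ
Bonds formed (products):
  C–H: 4 × 399 = 1596
  C=C: 1 × 638 = 638
  Σ(formed) = 2234 kJ
ΔH = Σ(broken) − Σ(formed) = 2061 − 2234 = −173 kJ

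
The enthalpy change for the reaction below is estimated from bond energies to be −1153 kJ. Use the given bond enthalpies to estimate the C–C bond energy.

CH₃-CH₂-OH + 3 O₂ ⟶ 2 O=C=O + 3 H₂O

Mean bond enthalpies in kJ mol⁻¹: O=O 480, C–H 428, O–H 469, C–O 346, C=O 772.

D(C–C) ≈ 354 kJ/mol

Let D be the C–C bond energy.
Σ(broken) = 1×D + 5×428 + 1×346 + 1×469 + 3×480 = 4395 + D
Σ(formed) = 4×772 + 6×469 = 5902
ΔH = Σ(broken) − Σ(formed) = (4395 + D) − (5902) = −1507 + D
Setting this equal to −1153 kJ gives D = 354 kJ/mol.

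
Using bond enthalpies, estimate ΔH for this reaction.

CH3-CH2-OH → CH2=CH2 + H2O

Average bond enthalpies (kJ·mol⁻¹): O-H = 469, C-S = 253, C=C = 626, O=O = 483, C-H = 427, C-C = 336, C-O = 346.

ΔH ≈ +14 kJ

Bonds broken (reactants):
  C-C: 1 × 336 = 336
  C-H: 5 × 427 = 2135
  C-O: 1 × 346 = 346
  O-H: 1 × 469 = 469
  Σ(broken) = 3286 kJ
Bonds formed (products):
  C-H: 4 × 427 = 1708
  C=C: 1 × 626 = 626
  O-H: 2 × 469 = 938
  Σ(formed) = 3272 kJ
ΔH = Σ(broken) − Σ(formed) = 3286 − 3272 = +14 kJ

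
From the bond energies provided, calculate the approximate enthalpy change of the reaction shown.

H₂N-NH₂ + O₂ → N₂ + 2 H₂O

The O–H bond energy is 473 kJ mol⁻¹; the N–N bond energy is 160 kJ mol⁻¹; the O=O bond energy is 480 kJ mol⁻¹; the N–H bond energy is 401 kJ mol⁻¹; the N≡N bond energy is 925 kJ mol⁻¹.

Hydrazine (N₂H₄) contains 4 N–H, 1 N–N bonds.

Bonds broken (reactants):
  N–H: 4 × 401 = 1604
  N–N: 1 × 160 = 160
  O=O: 1 × 480 = 480
  Σ(broken) = 2244 kJ
Bonds formed (products):
  N≡N: 1 × 925 = 925
  O–H: 4 × 473 = 1892
  Σ(formed) = 2817 kJ
ΔH = Σ(broken) − Σ(formed) = 2244 − 2817 = −573 kJ

ΔH ≈ −573 kJ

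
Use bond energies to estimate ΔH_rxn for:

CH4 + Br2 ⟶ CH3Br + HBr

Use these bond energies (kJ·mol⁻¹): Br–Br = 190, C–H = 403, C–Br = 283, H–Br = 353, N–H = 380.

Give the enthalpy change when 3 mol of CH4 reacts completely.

ΔH = −129 kJ

Bonds broken (reactants):
  Br–Br: 1 × 190 = 190
  C–H: 4 × 403 = 1612
  Σ(broken) = 1802 kJ
Bonds formed (products):
  C–Br: 1 × 283 = 283
  C–H: 3 × 403 = 1209
  H–Br: 1 × 353 = 353
  Σ(formed) = 1845 kJ
ΔH = Σ(broken) − Σ(formed) = 1802 − 1845 = −43 kJ
For 3× the reaction as written: 3 × (−43) = −129 kJ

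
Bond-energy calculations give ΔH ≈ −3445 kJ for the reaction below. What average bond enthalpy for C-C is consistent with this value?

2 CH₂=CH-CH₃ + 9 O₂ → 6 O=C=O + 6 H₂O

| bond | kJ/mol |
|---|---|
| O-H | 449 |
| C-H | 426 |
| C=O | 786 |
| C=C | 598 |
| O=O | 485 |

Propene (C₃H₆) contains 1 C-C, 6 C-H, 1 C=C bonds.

D(C-C) ≈ 351 kJ/mol

Let D be the C-C bond energy.
Σ(broken) = 2×D + 12×426 + 2×598 + 9×485 = 10673 + 2D
Σ(formed) = 12×786 + 12×449 = 14820
ΔH = Σ(broken) − Σ(formed) = (10673 + 2D) − (14820) = −4147 + 2D
Setting this equal to −3445 kJ gives 2D = 702, so D = 351 kJ/mol.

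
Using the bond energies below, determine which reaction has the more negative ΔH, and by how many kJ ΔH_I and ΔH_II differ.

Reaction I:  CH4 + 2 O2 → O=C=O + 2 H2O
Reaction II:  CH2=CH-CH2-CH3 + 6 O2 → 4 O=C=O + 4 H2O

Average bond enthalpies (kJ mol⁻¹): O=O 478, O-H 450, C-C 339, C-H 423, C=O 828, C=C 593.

Reaction I:
  Bonds broken (reactants):
    C-H: 4 × 423 = 1692
    O=O: 2 × 478 = 956
    Σ(broken) = 2648 kJ
  Bonds formed (products):
    C=O: 2 × 828 = 1656
    O-H: 4 × 450 = 1800
    Σ(formed) = 3456 kJ
  ΔH_I = 2648 − 3456 = −808 kJ
Reaction II:
  Bonds broken (reactants):
    C-C: 2 × 339 = 678
    C-H: 8 × 423 = 3384
    C=C: 1 × 593 = 593
    O=O: 6 × 478 = 2868
    Σ(broken) = 7523 kJ
  Bonds formed (products):
    C=O: 8 × 828 = 6624
    O-H: 8 × 450 = 3600
    Σ(formed) = 10224 kJ
  ΔH_II = 7523 − 10224 = −2701 kJ
ΔH_I − ΔH_II = +1893 kJ, so reaction II has the more negative ΔH; |ΔH_I − ΔH_II| = 1893 kJ.

Reaction II, by 1893 kJ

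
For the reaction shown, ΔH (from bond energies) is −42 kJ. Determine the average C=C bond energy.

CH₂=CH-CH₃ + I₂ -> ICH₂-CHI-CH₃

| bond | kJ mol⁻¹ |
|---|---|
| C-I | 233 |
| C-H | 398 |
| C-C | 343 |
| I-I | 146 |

Let D be the C=C bond energy.
Σ(broken) = 1×343 + 6×398 + 1×D + 1×146 = 2877 + D
Σ(formed) = 2×343 + 6×398 + 2×233 = 3540
ΔH = Σ(broken) − Σ(formed) = (2877 + D) − (3540) = −663 + D
Setting this equal to −42 kJ gives D = 621 kJ/mol.

D(C=C) ≈ 621 kJ/mol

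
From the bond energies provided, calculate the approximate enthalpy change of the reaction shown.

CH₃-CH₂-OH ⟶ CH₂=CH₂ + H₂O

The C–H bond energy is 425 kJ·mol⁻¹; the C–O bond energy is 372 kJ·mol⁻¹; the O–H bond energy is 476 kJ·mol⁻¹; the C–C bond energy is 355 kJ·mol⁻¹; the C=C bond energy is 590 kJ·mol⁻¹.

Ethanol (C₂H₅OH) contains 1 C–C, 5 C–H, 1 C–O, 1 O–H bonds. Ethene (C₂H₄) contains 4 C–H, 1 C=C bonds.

ΔH ≈ +86 kJ

Bonds broken (reactants):
  C–C: 1 × 355 = 355
  C–H: 5 × 425 = 2125
  C–O: 1 × 372 = 372
  O–H: 1 × 476 = 476
  Σ(broken) = 3328 kJ
Bonds formed (products):
  C–H: 4 × 425 = 1700
  C=C: 1 × 590 = 590
  O–H: 2 × 476 = 952
  Σ(formed) = 3242 kJ
ΔH = Σ(broken) − Σ(formed) = 3328 − 3242 = +86 kJ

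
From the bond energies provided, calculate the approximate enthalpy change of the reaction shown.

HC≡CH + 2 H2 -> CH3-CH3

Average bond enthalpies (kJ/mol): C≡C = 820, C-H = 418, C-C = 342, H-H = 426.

Bonds broken (reactants):
  C≡C: 1 × 820 = 820
  C-H: 2 × 418 = 836
  H-H: 2 × 426 = 852
  Σ(broken) = 2508 kJ
Bonds formed (products):
  C-C: 1 × 342 = 342
  C-H: 6 × 418 = 2508
  Σ(formed) = 2850 kJ
ΔH = Σ(broken) − Σ(formed) = 2508 − 2850 = −342 kJ

ΔH ≈ −342 kJ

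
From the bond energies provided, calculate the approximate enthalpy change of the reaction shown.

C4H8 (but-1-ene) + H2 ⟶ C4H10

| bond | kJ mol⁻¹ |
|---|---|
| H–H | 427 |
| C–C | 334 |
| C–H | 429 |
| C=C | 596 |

ΔH ≈ −169 kJ

Bonds broken (reactants):
  C–C: 2 × 334 = 668
  C–H: 8 × 429 = 3432
  C=C: 1 × 596 = 596
  H–H: 1 × 427 = 427
  Σ(broken) = 5123 kJ
Bonds formed (products):
  C–C: 3 × 334 = 1002
  C–H: 10 × 429 = 4290
  Σ(formed) = 5292 kJ
ΔH = Σ(broken) − Σ(formed) = 5123 − 5292 = −169 kJ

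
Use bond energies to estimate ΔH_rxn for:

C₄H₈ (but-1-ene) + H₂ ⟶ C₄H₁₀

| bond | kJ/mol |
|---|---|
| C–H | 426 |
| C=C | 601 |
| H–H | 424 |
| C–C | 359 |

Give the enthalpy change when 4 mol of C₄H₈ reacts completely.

ΔH = −744 kJ

Bonds broken (reactants):
  C–C: 2 × 359 = 718
  C–H: 8 × 426 = 3408
  C=C: 1 × 601 = 601
  H–H: 1 × 424 = 424
  Σ(broken) = 5151 kJ
Bonds formed (products):
  C–C: 3 × 359 = 1077
  C–H: 10 × 426 = 4260
  Σ(formed) = 5337 kJ
ΔH = Σ(broken) − Σ(formed) = 5151 − 5337 = −186 kJ
For 4× the reaction as written: 4 × (−186) = −744 kJ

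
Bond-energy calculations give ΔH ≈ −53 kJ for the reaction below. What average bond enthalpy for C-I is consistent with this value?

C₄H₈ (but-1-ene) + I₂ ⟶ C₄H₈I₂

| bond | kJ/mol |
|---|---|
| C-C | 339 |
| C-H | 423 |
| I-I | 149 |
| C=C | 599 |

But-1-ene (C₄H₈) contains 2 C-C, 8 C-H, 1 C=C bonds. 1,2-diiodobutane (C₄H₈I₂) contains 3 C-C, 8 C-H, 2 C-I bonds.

D(C-I) ≈ 231 kJ/mol

Let D be the C-I bond energy.
Σ(broken) = 2×339 + 8×423 + 1×599 + 1×149 = 4810
Σ(formed) = 3×339 + 8×423 + 2×D = 4401 + 2D
ΔH = Σ(broken) − Σ(formed) = (4810) − (4401 + 2D) = +409 − 2D
Setting this equal to −53 kJ gives 2D = 462, so D = 231 kJ/mol.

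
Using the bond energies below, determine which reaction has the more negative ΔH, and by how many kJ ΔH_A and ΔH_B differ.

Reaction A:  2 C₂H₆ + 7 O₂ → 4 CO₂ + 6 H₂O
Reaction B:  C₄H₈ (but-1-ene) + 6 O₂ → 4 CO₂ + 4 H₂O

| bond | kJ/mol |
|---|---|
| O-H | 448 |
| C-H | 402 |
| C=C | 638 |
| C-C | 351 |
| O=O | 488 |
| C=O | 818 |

Reaction A, by 334 kJ

Reaction A:
  Bonds broken (reactants):
    C-C: 2 × 351 = 702
    C-H: 12 × 402 = 4824
    O=O: 7 × 488 = 3416
    Σ(broken) = 8942 kJ
  Bonds formed (products):
    C=O: 8 × 818 = 6544
    O-H: 12 × 448 = 5376
    Σ(formed) = 11920 kJ
  ΔH_A = 8942 − 11920 = −2978 kJ
Reaction B:
  Bonds broken (reactants):
    C-C: 2 × 351 = 702
    C-H: 8 × 402 = 3216
    C=C: 1 × 638 = 638
    O=O: 6 × 488 = 2928
    Σ(broken) = 7484 kJ
  Bonds formed (products):
    C=O: 8 × 818 = 6544
    O-H: 8 × 448 = 3584
    Σ(formed) = 10128 kJ
  ΔH_B = 7484 − 10128 = −2644 kJ
ΔH_A − ΔH_B = −334 kJ, so reaction A has the more negative ΔH; |ΔH_A − ΔH_B| = 334 kJ.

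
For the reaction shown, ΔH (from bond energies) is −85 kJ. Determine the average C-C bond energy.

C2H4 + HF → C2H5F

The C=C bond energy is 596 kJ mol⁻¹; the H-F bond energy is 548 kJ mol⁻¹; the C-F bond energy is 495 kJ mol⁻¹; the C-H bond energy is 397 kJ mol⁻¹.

D(C-C) ≈ 337 kJ/mol

Let D be the C-C bond energy.
Σ(broken) = 4×397 + 1×596 + 1×548 = 2732
Σ(formed) = 1×D + 1×495 + 5×397 = 2480 + D
ΔH = Σ(broken) − Σ(formed) = (2732) − (2480 + D) = +252 − D
Setting this equal to −85 kJ gives D = 337 kJ/mol.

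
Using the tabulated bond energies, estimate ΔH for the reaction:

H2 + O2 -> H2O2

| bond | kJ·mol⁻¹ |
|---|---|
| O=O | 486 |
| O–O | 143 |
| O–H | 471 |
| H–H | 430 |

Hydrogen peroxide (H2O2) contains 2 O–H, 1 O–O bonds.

ΔH ≈ −169 kJ

Bonds broken (reactants):
  H–H: 1 × 430 = 430
  O=O: 1 × 486 = 486
  Σ(broken) = 916 kJ
Bonds formed (products):
  O–H: 2 × 471 = 942
  O–O: 1 × 143 = 143
  Σ(formed) = 1085 kJ
ΔH = Σ(broken) − Σ(formed) = 916 − 1085 = −169 kJ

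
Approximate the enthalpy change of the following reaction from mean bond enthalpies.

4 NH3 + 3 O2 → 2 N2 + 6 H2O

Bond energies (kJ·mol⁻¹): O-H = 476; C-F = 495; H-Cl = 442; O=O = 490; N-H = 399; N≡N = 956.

Bonds broken (reactants):
  N-H: 12 × 399 = 4788
  O=O: 3 × 490 = 1470
  Σ(broken) = 6258 kJ
Bonds formed (products):
  N≡N: 2 × 956 = 1912
  O-H: 12 × 476 = 5712
  Σ(formed) = 7624 kJ
ΔH = Σ(broken) − Σ(formed) = 6258 − 7624 = −1366 kJ

ΔH ≈ −1366 kJ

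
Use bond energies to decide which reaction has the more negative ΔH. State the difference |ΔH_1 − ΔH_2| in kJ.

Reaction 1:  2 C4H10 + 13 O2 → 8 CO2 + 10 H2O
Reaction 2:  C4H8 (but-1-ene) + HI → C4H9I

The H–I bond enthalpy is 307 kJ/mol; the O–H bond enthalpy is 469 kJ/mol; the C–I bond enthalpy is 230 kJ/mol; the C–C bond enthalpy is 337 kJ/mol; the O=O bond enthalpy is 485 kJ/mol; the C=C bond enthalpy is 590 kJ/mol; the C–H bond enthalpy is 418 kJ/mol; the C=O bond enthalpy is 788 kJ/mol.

Reaction 1, by 5213 kJ

Reaction 1:
  Bonds broken (reactants):
    C–C: 6 × 337 = 2022
    C–H: 20 × 418 = 8360
    O=O: 13 × 485 = 6305
    Σ(broken) = 16687 kJ
  Bonds formed (products):
    C=O: 16 × 788 = 12608
    O–H: 20 × 469 = 9380
    Σ(formed) = 21988 kJ
  ΔH_1 = 16687 − 21988 = −5301 kJ
Reaction 2:
  Bonds broken (reactants):
    C–C: 2 × 337 = 674
    C–H: 8 × 418 = 3344
    C=C: 1 × 590 = 590
    H–I: 1 × 307 = 307
    Σ(broken) = 4915 kJ
  Bonds formed (products):
    C–C: 3 × 337 = 1011
    C–H: 9 × 418 = 3762
    C–I: 1 × 230 = 230
    Σ(formed) = 5003 kJ
  ΔH_2 = 4915 − 5003 = −88 kJ
ΔH_1 − ΔH_2 = −5213 kJ, so reaction 1 has the more negative ΔH; |ΔH_1 − ΔH_2| = 5213 kJ.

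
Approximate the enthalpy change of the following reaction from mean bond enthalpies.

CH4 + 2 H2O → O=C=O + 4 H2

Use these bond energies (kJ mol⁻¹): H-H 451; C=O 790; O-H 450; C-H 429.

ΔH ≈ +132 kJ

Bonds broken (reactants):
  C-H: 4 × 429 = 1716
  O-H: 4 × 450 = 1800
  Σ(broken) = 3516 kJ
Bonds formed (products):
  C=O: 2 × 790 = 1580
  H-H: 4 × 451 = 1804
  Σ(formed) = 3384 kJ
ΔH = Σ(broken) − Σ(formed) = 3516 − 3384 = +132 kJ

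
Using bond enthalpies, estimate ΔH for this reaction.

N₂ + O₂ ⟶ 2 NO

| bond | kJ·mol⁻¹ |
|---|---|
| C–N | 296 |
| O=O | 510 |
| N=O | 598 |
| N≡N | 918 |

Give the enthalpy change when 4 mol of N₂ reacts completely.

ΔH = +928 kJ

Bonds broken (reactants):
  N≡N: 1 × 918 = 918
  O=O: 1 × 510 = 510
  Σ(broken) = 1428 kJ
Bonds formed (products):
  N=O: 2 × 598 = 1196
  Σ(formed) = 1196 kJ
ΔH = Σ(broken) − Σ(formed) = 1428 − 1196 = +232 kJ
For 4× the reaction as written: 4 × (+232) = +928 kJ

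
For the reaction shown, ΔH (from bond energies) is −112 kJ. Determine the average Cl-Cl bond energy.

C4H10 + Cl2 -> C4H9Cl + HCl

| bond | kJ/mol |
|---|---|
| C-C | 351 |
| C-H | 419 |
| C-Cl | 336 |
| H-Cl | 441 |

D(Cl-Cl) ≈ 246 kJ/mol

Let D be the Cl-Cl bond energy.
Σ(broken) = 3×351 + 10×419 + 1×D = 5243 + D
Σ(formed) = 3×351 + 1×336 + 9×419 + 1×441 = 5601
ΔH = Σ(broken) − Σ(formed) = (5243 + D) − (5601) = −358 + D
Setting this equal to −112 kJ gives D = 246 kJ/mol.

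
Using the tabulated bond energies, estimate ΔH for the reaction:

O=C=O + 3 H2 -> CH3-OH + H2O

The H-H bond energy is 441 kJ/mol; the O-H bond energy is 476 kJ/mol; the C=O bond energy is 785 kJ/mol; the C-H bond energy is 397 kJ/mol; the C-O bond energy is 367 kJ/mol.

ΔH ≈ −93 kJ

Bonds broken (reactants):
  C=O: 2 × 785 = 1570
  H-H: 3 × 441 = 1323
  Σ(broken) = 2893 kJ
Bonds formed (products):
  C-H: 3 × 397 = 1191
  C-O: 1 × 367 = 367
  O-H: 3 × 476 = 1428
  Σ(formed) = 2986 kJ
ΔH = Σ(broken) − Σ(formed) = 2893 − 2986 = −93 kJ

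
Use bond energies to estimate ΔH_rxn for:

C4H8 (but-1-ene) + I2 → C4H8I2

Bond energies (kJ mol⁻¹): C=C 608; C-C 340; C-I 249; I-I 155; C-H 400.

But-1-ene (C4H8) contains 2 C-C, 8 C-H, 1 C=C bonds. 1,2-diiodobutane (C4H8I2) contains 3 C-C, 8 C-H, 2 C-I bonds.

Bonds broken (reactants):
  C-C: 2 × 340 = 680
  C-H: 8 × 400 = 3200
  C=C: 1 × 608 = 608
  I-I: 1 × 155 = 155
  Σ(broken) = 4643 kJ
Bonds formed (products):
  C-C: 3 × 340 = 1020
  C-H: 8 × 400 = 3200
  C-I: 2 × 249 = 498
  Σ(formed) = 4718 kJ
ΔH = Σ(broken) − Σ(formed) = 4643 − 4718 = −75 kJ

ΔH ≈ −75 kJ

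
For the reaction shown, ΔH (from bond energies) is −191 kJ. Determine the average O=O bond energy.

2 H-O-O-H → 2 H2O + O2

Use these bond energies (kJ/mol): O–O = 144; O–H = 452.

Let D be the O=O bond energy.
Σ(broken) = 4×452 + 2×144 = 2096
Σ(formed) = 4×452 + 1×D = 1808 + D
ΔH = Σ(broken) − Σ(formed) = (2096) − (1808 + D) = +288 − D
Setting this equal to −191 kJ gives D = 479 kJ/mol.

D(O=O) ≈ 479 kJ/mol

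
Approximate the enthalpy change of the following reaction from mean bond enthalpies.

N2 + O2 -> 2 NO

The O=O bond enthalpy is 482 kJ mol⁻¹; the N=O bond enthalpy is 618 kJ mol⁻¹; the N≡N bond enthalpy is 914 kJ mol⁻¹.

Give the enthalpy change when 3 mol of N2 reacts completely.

Bonds broken (reactants):
  N≡N: 1 × 914 = 914
  O=O: 1 × 482 = 482
  Σ(broken) = 1396 kJ
Bonds formed (products):
  N=O: 2 × 618 = 1236
  Σ(formed) = 1236 kJ
ΔH = Σ(broken) − Σ(formed) = 1396 − 1236 = +160 kJ
For 3× the reaction as written: 3 × (+160) = +480 kJ

ΔH = +480 kJ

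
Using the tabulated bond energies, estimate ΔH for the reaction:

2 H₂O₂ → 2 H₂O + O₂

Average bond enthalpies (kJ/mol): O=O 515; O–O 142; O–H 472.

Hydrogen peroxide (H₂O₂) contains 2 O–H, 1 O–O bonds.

ΔH ≈ −231 kJ

Bonds broken (reactants):
  O–H: 4 × 472 = 1888
  O–O: 2 × 142 = 284
  Σ(broken) = 2172 kJ
Bonds formed (products):
  O–H: 4 × 472 = 1888
  O=O: 1 × 515 = 515
  Σ(formed) = 2403 kJ
ΔH = Σ(broken) − Σ(formed) = 2172 − 2403 = −231 kJ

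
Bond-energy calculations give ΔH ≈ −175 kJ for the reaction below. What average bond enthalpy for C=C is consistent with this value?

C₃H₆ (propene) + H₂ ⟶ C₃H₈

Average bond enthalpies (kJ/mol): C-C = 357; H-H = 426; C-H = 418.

Let D be the C=C bond energy.
Σ(broken) = 1×357 + 6×418 + 1×D + 1×426 = 3291 + D
Σ(formed) = 2×357 + 8×418 = 4058
ΔH = Σ(broken) − Σ(formed) = (3291 + D) − (4058) = −767 + D
Setting this equal to −175 kJ gives D = 592 kJ/mol.

D(C=C) ≈ 592 kJ/mol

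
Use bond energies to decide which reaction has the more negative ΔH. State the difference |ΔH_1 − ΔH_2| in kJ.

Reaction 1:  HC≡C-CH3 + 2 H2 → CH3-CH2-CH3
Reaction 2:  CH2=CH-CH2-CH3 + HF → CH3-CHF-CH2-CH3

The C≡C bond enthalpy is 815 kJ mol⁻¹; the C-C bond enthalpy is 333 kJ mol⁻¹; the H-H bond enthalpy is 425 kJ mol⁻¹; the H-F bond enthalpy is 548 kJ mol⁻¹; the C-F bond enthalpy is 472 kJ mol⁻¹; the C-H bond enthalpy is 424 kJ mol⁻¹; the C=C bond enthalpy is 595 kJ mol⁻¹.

Reaction 1:
  Bonds broken (reactants):
    C≡C: 1 × 815 = 815
    C-C: 1 × 333 = 333
    C-H: 4 × 424 = 1696
    H-H: 2 × 425 = 850
    Σ(broken) = 3694 kJ
  Bonds formed (products):
    C-C: 2 × 333 = 666
    C-H: 8 × 424 = 3392
    Σ(formed) = 4058 kJ
  ΔH_1 = 3694 − 4058 = −364 kJ
Reaction 2:
  Bonds broken (reactants):
    C-C: 2 × 333 = 666
    C-H: 8 × 424 = 3392
    C=C: 1 × 595 = 595
    H-F: 1 × 548 = 548
    Σ(broken) = 5201 kJ
  Bonds formed (products):
    C-C: 3 × 333 = 999
    C-F: 1 × 472 = 472
    C-H: 9 × 424 = 3816
    Σ(formed) = 5287 kJ
  ΔH_2 = 5201 − 5287 = −86 kJ
ΔH_1 − ΔH_2 = −278 kJ, so reaction 1 has the more negative ΔH; |ΔH_1 − ΔH_2| = 278 kJ.

Reaction 1, by 278 kJ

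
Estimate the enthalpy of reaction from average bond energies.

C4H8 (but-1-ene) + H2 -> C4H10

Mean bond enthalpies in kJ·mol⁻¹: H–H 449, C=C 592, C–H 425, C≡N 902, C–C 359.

ΔH ≈ −168 kJ

Bonds broken (reactants):
  C–C: 2 × 359 = 718
  C–H: 8 × 425 = 3400
  C=C: 1 × 592 = 592
  H–H: 1 × 449 = 449
  Σ(broken) = 5159 kJ
Bonds formed (products):
  C–C: 3 × 359 = 1077
  C–H: 10 × 425 = 4250
  Σ(formed) = 5327 kJ
ΔH = Σ(broken) − Σ(formed) = 5159 − 5327 = −168 kJ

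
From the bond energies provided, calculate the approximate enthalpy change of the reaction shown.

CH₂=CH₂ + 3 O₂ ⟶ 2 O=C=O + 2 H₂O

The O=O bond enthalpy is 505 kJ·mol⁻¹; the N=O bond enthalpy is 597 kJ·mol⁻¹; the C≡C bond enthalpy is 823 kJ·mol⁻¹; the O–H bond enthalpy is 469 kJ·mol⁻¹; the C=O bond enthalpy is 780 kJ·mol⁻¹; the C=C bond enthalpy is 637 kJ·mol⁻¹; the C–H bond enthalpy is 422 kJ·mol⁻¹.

Bonds broken (reactants):
  C–H: 4 × 422 = 1688
  C=C: 1 × 637 = 637
  O=O: 3 × 505 = 1515
  Σ(broken) = 3840 kJ
Bonds formed (products):
  C=O: 4 × 780 = 3120
  O–H: 4 × 469 = 1876
  Σ(formed) = 4996 kJ
ΔH = Σ(broken) − Σ(formed) = 3840 − 4996 = −1156 kJ

ΔH ≈ −1156 kJ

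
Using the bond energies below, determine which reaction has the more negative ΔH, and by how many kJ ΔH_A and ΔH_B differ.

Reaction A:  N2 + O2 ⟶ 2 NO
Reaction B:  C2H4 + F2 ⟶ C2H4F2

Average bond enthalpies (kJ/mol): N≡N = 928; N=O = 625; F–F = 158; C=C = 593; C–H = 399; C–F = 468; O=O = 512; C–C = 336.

Reaction B, by 711 kJ

Reaction A:
  Bonds broken (reactants):
    N≡N: 1 × 928 = 928
    O=O: 1 × 512 = 512
    Σ(broken) = 1440 kJ
  Bonds formed (products):
    N=O: 2 × 625 = 1250
    Σ(formed) = 1250 kJ
  ΔH_A = 1440 − 1250 = +190 kJ
Reaction B:
  Bonds broken (reactants):
    C–H: 4 × 399 = 1596
    C=C: 1 × 593 = 593
    F–F: 1 × 158 = 158
    Σ(broken) = 2347 kJ
  Bonds formed (products):
    C–C: 1 × 336 = 336
    C–F: 2 × 468 = 936
    C–H: 4 × 399 = 1596
    Σ(formed) = 2868 kJ
  ΔH_B = 2347 − 2868 = −521 kJ
ΔH_A − ΔH_B = +711 kJ, so reaction B has the more negative ΔH; |ΔH_A − ΔH_B| = 711 kJ.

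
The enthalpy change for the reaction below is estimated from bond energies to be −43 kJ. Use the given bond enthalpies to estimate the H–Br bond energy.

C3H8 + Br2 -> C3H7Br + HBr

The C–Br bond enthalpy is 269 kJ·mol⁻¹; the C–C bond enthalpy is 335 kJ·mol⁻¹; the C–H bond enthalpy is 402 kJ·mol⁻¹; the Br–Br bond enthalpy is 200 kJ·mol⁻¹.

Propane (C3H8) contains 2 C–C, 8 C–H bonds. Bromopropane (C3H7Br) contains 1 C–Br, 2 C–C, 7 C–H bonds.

D(H–Br) ≈ 376 kJ/mol

Let D be the H–Br bond energy.
Σ(broken) = 1×200 + 2×335 + 8×402 = 4086
Σ(formed) = 1×269 + 2×335 + 7×402 + 1×D = 3753 + D
ΔH = Σ(broken) − Σ(formed) = (4086) − (3753 + D) = +333 − D
Setting this equal to −43 kJ gives D = 376 kJ/mol.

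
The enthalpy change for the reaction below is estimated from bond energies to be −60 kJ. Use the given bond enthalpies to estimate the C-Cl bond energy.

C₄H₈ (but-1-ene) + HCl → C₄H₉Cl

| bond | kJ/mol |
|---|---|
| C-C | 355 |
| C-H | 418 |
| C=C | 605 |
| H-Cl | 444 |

D(C-Cl) ≈ 336 kJ/mol

Let D be the C-Cl bond energy.
Σ(broken) = 2×355 + 8×418 + 1×605 + 1×444 = 5103
Σ(formed) = 3×355 + 1×D + 9×418 = 4827 + D
ΔH = Σ(broken) − Σ(formed) = (5103) − (4827 + D) = +276 − D
Setting this equal to −60 kJ gives D = 336 kJ/mol.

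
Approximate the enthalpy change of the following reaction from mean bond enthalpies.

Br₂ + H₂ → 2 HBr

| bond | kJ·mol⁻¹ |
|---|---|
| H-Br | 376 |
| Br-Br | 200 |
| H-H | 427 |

ΔH ≈ −125 kJ

Bonds broken (reactants):
  Br-Br: 1 × 200 = 200
  H-H: 1 × 427 = 427
  Σ(broken) = 627 kJ
Bonds formed (products):
  H-Br: 2 × 376 = 752
  Σ(formed) = 752 kJ
ΔH = Σ(broken) − Σ(formed) = 627 − 752 = −125 kJ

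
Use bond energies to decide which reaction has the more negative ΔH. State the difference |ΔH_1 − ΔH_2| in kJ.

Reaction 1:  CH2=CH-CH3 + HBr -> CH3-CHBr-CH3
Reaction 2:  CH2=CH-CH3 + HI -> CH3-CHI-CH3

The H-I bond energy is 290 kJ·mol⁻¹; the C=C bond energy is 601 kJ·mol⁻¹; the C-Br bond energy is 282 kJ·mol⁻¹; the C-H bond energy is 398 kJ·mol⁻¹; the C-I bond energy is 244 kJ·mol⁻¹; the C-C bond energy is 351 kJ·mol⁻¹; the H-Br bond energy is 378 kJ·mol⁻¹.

Reaction 2, by 50 kJ

Reaction 1:
  Bonds broken (reactants):
    C-C: 1 × 351 = 351
    C-H: 6 × 398 = 2388
    C=C: 1 × 601 = 601
    H-Br: 1 × 378 = 378
    Σ(broken) = 3718 kJ
  Bonds formed (products):
    C-Br: 1 × 282 = 282
    C-C: 2 × 351 = 702
    C-H: 7 × 398 = 2786
    Σ(formed) = 3770 kJ
  ΔH_1 = 3718 − 3770 = −52 kJ
Reaction 2:
  Bonds broken (reactants):
    C-C: 1 × 351 = 351
    C-H: 6 × 398 = 2388
    C=C: 1 × 601 = 601
    H-I: 1 × 290 = 290
    Σ(broken) = 3630 kJ
  Bonds formed (products):
    C-C: 2 × 351 = 702
    C-H: 7 × 398 = 2786
    C-I: 1 × 244 = 244
    Σ(formed) = 3732 kJ
  ΔH_2 = 3630 − 3732 = −102 kJ
ΔH_1 − ΔH_2 = +50 kJ, so reaction 2 has the more negative ΔH; |ΔH_1 − ΔH_2| = 50 kJ.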